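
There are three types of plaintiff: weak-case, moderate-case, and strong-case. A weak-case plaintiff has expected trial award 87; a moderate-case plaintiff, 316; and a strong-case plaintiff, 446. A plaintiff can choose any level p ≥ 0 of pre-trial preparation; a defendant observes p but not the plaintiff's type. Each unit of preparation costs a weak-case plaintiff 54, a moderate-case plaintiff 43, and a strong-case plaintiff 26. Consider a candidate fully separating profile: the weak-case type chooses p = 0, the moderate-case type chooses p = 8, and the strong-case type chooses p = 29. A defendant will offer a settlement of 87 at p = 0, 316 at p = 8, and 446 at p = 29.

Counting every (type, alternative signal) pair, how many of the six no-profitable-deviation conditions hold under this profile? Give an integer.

3

Moderate-case (own payoff 316 − 43×8 = -28): to p=0 gives 87 → profitable ✗; to p=29 gives 446 − 43×29 = -801 → no gain ✓.
Weak-case (own payoff 87): to p=8 gives 316 − 54×8 = -116 → no gain ✓; to p=29 gives 446 − 54×29 = -1120 → no gain ✓.
Strong-case (own payoff 446 − 26×29 = -308): to p=0 gives 87 → profitable ✗; to p=8 gives 316 − 26×8 = 108 → profitable ✗.
3 of the 6 constraints hold; not an equilibrium.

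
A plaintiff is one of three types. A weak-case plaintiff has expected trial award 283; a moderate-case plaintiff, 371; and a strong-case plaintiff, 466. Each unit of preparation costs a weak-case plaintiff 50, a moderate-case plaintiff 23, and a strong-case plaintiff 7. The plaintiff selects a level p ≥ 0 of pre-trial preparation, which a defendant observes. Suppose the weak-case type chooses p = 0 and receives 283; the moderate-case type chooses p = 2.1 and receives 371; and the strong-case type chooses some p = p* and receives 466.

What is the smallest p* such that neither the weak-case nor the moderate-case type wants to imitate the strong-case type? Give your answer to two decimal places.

Weak-case type (on-path payoff 283) won't mimic when 283 ≥ 466 − 50·p*, i.e. p* ≥ 3.66.
Moderate-case type (on-path payoff 371 − 23×2.1 = 322.7) won't mimic when 322.7 ≥ 466 − 23·p*, i.e. p* ≥ 6.23.
Both must hold, so p* = max(3.66, 6.23) = 6.23. The moderate-case type's constraint binds.

6.23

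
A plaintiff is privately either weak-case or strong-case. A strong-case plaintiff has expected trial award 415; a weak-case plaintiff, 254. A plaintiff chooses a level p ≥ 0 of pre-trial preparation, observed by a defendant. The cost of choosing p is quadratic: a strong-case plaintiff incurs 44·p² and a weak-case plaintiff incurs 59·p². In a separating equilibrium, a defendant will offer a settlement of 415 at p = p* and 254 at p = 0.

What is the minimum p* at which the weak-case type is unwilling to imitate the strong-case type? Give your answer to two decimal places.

The weak-case type at p = 0 receives 254; imitating at p* yields 415 − 59·p*².
Indifference: 254 = 415 − 59·p*², so p*² = (415 − 254) / 59 ≈ 2.7288.
p* = √2.7288 ≈ 1.65.

1.65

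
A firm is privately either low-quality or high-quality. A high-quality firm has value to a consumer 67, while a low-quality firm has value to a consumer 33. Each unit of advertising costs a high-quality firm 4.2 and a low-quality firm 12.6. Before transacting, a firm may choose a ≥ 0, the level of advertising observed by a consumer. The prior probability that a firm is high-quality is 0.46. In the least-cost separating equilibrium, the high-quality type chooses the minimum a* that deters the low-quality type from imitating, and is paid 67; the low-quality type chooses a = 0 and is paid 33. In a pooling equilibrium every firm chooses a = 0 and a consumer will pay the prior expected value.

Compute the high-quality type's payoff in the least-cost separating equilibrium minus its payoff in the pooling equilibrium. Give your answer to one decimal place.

7.0

Least-cost separating signal: a* solves 33 = 67 − 12.6·a*, so a* = (67 − 33)/12.6 ≈ 2.6984.
High-quality type's separating payoff: 67 − 4.2 × a* = 67 − 4.2 × (67 − 33)/12.6 = 67 − 142.8/12.6 ≈ 55.667.
Pooling payoff: 0.46 × 67 + 0.54 × 33 = 48.64.
Difference: 55.667 − 48.64 = 7.027, i.e. 7.0 to one decimal place.
The high-quality type prefers to separate.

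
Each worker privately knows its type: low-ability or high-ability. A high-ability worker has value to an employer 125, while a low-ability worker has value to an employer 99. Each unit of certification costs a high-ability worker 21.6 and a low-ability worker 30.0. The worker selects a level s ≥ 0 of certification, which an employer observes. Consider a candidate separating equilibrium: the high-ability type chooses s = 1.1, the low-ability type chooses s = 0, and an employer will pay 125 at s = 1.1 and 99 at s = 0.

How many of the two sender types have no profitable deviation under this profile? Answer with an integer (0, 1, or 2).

2

Low-ability type: stay at 0 → 99; mimic → 125 − 30.0 × 1.1 = 92. IC holds (99 ≥ 92).
High-ability type: signal → 125 − 21.6 × 1.1 = 101.24; deviate to 0 → 99. IC holds (101.24 ≥ 99).
2 of 2 constraints hold, so this is a separating equilibrium.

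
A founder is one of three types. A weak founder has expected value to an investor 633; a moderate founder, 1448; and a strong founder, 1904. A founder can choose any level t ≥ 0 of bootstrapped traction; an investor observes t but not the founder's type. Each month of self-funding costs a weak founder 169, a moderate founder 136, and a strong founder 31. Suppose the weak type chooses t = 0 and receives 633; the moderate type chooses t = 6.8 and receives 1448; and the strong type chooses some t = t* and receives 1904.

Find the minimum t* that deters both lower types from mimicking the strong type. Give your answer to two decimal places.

10.15

Moderate type (on-path payoff 1448 − 136×6.8 = 523.2) won't mimic when 523.2 ≥ 1904 − 136·t*, i.e. t* ≥ 10.15.
Weak type (on-path payoff 633) won't mimic when 633 ≥ 1904 − 169·t*, i.e. t* ≥ 7.52.
Both must hold, so t* = max(7.52, 10.15) = 10.15. The moderate type's constraint binds.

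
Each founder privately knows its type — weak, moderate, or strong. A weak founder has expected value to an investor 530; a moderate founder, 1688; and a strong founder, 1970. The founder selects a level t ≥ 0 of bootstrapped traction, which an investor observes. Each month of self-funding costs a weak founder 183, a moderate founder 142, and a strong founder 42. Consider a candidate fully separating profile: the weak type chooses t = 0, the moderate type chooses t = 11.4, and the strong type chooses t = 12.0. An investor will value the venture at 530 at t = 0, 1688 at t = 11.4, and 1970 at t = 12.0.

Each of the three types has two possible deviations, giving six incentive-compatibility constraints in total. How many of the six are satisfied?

4

Strong (own payoff 1970 − 42×12.0 = 1466): to t=0 gives 530 → no gain ✓; to t=11.4 gives 1688 − 42×11.4 = 1209.2 → no gain ✓.
Moderate (own payoff 1688 − 142×11.4 = 69.2): to t=0 gives 530 → profitable ✗; to t=12.0 gives 1970 − 142×12.0 = 266 → profitable ✗.
Weak (own payoff 530): to t=11.4 gives 1688 − 183×11.4 = -398.2 → no gain ✓; to t=12.0 gives 1970 − 183×12.0 = -226 → no gain ✓.
4 of the 6 constraints hold; not an equilibrium.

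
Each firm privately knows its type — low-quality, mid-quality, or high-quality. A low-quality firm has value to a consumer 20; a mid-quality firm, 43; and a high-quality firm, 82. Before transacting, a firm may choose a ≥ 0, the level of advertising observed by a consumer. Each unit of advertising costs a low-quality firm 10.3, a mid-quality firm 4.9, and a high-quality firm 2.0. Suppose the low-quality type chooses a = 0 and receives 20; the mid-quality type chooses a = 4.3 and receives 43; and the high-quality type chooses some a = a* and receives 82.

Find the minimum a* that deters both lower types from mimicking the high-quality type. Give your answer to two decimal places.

Low-quality type (on-path payoff 20) won't mimic when 20 ≥ 82 − 10.3·a*, i.e. a* ≥ 6.02.
Mid-quality type (on-path payoff 43 − 4.9×4.3 = 21.93) won't mimic when 21.93 ≥ 82 − 4.9·a*, i.e. a* ≥ 12.26.
Both must hold, so a* = max(6.02, 12.26) = 12.26. The mid-quality type's constraint binds.

12.26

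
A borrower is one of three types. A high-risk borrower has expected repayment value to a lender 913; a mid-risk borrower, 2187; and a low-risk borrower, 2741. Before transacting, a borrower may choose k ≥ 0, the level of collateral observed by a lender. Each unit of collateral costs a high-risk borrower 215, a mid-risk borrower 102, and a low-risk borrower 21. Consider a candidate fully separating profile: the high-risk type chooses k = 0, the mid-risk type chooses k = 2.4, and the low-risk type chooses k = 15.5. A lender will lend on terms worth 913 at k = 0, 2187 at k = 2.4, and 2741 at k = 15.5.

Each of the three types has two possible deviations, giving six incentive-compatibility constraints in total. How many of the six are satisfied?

5

High-risk (own payoff 913): to k=2.4 gives 2187 − 215×2.4 = 1671 → profitable ✗; to k=15.5 gives 2741 − 215×15.5 = -591.5 → no gain ✓.
Low-risk (own payoff 2741 − 21×15.5 = 2415.5): to k=0 gives 913 → no gain ✓; to k=2.4 gives 2187 − 21×2.4 = 2136.6 → no gain ✓.
Mid-risk (own payoff 2187 − 102×2.4 = 1942.2): to k=0 gives 913 → no gain ✓; to k=15.5 gives 2741 − 102×15.5 = 1160 → no gain ✓.
5 of the 6 constraints hold; not an equilibrium.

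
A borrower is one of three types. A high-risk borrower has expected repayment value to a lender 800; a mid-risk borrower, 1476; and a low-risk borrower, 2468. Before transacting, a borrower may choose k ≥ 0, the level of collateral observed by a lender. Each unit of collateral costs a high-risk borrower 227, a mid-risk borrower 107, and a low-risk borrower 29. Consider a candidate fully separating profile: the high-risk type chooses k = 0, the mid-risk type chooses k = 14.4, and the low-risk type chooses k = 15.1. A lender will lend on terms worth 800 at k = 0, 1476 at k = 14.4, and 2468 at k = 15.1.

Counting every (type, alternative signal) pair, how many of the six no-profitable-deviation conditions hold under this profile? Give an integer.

Mid-risk (own payoff 1476 − 107×14.4 = -64.8): to k=0 gives 800 → profitable ✗; to k=15.1 gives 2468 − 107×15.1 = 852.3 → profitable ✗.
Low-risk (own payoff 2468 − 29×15.1 = 2030.1): to k=0 gives 800 → no gain ✓; to k=14.4 gives 1476 − 29×14.4 = 1058.4 → no gain ✓.
High-risk (own payoff 800): to k=14.4 gives 1476 − 227×14.4 = -1792.8 → no gain ✓; to k=15.1 gives 2468 − 227×15.1 = -959.7 → no gain ✓.
4 of the 6 constraints hold; not an equilibrium.

4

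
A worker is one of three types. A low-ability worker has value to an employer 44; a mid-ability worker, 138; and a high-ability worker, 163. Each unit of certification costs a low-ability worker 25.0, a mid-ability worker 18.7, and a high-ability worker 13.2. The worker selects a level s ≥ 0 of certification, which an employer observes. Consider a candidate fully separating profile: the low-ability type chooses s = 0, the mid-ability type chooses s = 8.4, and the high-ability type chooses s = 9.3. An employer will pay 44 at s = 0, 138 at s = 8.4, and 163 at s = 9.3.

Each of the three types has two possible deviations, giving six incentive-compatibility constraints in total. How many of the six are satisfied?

Mid-ability (own payoff 138 − 18.7×8.4 = -19.08): to s=0 gives 44 → profitable ✗; to s=9.3 gives 163 − 18.7×9.3 = -10.91 → profitable ✗.
Low-ability (own payoff 44): to s=8.4 gives 138 − 25.0×8.4 = -72 → no gain ✓; to s=9.3 gives 163 − 25.0×9.3 = -69.5 → no gain ✓.
High-ability (own payoff 163 − 13.2×9.3 = 40.24): to s=0 gives 44 → profitable ✗; to s=8.4 gives 138 − 13.2×8.4 = 27.12 → no gain ✓.
3 of the 6 constraints hold; not an equilibrium.

3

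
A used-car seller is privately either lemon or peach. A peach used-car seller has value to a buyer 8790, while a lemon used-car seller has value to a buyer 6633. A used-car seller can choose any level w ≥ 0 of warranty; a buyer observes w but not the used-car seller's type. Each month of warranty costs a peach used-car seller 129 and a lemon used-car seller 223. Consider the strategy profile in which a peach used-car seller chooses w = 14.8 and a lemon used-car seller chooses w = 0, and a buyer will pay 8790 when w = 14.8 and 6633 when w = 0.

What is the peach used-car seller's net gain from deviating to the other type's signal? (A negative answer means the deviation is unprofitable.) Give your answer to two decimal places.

Playing w = 14.8 the peach used-car seller receives 8790 − 129 × 14.8 = 6880.8.
Deviating to w = 0 yields 6633 instead.
Gain from deviating: 6633 − 6880.8 = -247.80.
The gain is negative, so the peach type's incentive-compatibility constraint is satisfied.

-247.80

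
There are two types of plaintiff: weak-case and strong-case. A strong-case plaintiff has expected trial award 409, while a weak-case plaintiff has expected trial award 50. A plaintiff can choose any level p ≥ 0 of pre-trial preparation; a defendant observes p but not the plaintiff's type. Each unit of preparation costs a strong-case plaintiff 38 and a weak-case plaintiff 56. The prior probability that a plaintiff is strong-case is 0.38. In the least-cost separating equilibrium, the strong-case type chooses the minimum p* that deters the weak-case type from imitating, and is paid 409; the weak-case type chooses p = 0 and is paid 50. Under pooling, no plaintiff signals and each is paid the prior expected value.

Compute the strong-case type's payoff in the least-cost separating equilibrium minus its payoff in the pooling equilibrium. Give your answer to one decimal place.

Least-cost separating signal: p* solves 50 = 409 − 56·p*, so p* = (409 − 50)/56 ≈ 6.4107.
Strong-case type's separating payoff: 409 − 38 × p* = 409 − 38 × (409 − 50)/56 = 409 − 13642/56 ≈ 165.393.
Pooling payoff: 0.38 × 409 + 0.62 × 50 = 186.42.
Difference: 165.393 − 186.42 = -21.027, i.e. -21.0 to one decimal place.
The strong-case type would prefer the pooling outcome.

-21.0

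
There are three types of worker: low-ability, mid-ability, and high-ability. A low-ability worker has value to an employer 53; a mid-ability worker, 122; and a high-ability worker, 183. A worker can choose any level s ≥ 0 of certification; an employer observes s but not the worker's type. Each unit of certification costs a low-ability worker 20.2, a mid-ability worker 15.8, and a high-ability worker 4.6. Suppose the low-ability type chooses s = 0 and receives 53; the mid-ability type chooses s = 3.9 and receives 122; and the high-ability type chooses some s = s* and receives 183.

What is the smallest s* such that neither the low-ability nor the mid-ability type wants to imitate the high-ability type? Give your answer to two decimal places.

Mid-ability type (on-path payoff 122 − 15.8×3.9 = 60.38) won't mimic when 60.38 ≥ 183 − 15.8·s*, i.e. s* ≥ 7.76.
Low-ability type (on-path payoff 53) won't mimic when 53 ≥ 183 − 20.2·s*, i.e. s* ≥ 6.44.
Both must hold, so s* = max(6.44, 7.76) = 7.76. The mid-ability type's constraint binds.

7.76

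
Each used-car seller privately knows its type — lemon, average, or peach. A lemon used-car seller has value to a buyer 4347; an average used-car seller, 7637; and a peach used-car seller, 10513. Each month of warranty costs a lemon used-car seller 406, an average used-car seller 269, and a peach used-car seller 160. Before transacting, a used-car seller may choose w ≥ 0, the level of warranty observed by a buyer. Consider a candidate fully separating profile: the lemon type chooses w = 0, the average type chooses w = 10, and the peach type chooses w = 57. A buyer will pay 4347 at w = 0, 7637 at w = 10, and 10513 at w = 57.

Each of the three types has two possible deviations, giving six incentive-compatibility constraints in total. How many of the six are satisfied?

Average (own payoff 7637 − 269×10 = 4947): to w=0 gives 4347 → no gain ✓; to w=57 gives 10513 − 269×57 = -4820 → no gain ✓.
Peach (own payoff 10513 − 160×57 = 1393): to w=0 gives 4347 → profitable ✗; to w=10 gives 7637 − 160×10 = 6037 → profitable ✗.
Lemon (own payoff 4347): to w=10 gives 7637 − 406×10 = 3577 → no gain ✓; to w=57 gives 10513 − 406×57 = -12629 → no gain ✓.
4 of the 6 constraints hold; not an equilibrium.

4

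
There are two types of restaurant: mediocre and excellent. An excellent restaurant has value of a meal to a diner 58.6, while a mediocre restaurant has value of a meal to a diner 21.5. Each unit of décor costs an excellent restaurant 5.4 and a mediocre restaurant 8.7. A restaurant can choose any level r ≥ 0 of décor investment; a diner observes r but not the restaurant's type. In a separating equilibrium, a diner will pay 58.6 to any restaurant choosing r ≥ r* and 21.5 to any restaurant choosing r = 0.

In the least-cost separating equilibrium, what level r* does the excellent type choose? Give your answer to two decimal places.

4.26

A mediocre restaurant choosing r = 0 receives 21.5.
Imitating at r* instead would pay 58.6 at cost 8.7·r*, netting 58.6 − 8.7·r*.
Indifference: 21.5 = 58.6 − 8.7·r*, so r* = (58.6 − 21.5) / 8.7 ≈ 4.26.
This is the mediocre type's binding incentive-compatibility constraint; any r ≥ 4.26 sustains separation on that side.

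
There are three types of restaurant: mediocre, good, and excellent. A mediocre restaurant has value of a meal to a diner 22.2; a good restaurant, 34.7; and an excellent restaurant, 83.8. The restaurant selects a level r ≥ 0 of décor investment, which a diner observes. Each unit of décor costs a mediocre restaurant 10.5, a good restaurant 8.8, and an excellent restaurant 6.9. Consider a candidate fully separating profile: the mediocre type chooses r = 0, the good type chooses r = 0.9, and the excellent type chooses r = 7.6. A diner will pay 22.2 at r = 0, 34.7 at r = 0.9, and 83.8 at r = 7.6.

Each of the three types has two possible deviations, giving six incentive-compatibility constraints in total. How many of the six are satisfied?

5

Good (own payoff 34.7 − 8.8×0.9 = 26.78): to r=0 gives 22.2 → no gain ✓; to r=7.6 gives 83.8 − 8.8×7.6 = 16.92 → no gain ✓.
Mediocre (own payoff 22.2): to r=0.9 gives 34.7 − 10.5×0.9 = 25.25 → profitable ✗; to r=7.6 gives 83.8 − 10.5×7.6 = 4 → no gain ✓.
Excellent (own payoff 83.8 − 6.9×7.6 = 31.36): to r=0 gives 22.2 → no gain ✓; to r=0.9 gives 34.7 − 6.9×0.9 = 28.49 → no gain ✓.
5 of the 6 constraints hold; not an equilibrium.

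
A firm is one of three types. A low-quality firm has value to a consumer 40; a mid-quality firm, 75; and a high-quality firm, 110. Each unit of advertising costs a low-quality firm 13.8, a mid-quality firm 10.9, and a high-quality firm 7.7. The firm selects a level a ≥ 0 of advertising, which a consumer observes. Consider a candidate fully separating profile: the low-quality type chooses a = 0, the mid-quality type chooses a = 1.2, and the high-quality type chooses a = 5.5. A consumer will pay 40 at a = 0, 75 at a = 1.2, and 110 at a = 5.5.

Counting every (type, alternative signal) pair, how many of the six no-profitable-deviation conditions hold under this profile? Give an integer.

Mid-quality (own payoff 75 − 10.9×1.2 = 61.92): to a=0 gives 40 → no gain ✓; to a=5.5 gives 110 − 10.9×5.5 = 50.05 → no gain ✓.
Low-quality (own payoff 40): to a=1.2 gives 75 − 13.8×1.2 = 58.44 → profitable ✗; to a=5.5 gives 110 − 13.8×5.5 = 34.1 → no gain ✓.
High-quality (own payoff 110 − 7.7×5.5 = 67.65): to a=0 gives 40 → no gain ✓; to a=1.2 gives 75 − 7.7×1.2 = 65.76 → no gain ✓.
5 of the 6 constraints hold; not an equilibrium.

5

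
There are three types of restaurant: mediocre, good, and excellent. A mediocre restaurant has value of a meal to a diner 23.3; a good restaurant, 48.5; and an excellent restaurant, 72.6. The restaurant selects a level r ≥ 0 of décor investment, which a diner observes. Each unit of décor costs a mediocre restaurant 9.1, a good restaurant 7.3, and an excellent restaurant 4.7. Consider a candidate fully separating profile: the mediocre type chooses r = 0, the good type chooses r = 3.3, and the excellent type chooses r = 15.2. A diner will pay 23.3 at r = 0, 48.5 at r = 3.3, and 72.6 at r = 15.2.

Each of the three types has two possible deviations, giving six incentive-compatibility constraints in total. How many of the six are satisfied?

Good (own payoff 48.5 − 7.3×3.3 = 24.41): to r=0 gives 23.3 → no gain ✓; to r=15.2 gives 72.6 − 7.3×15.2 = -38.36 → no gain ✓.
Mediocre (own payoff 23.3): to r=3.3 gives 48.5 − 9.1×3.3 = 18.47 → no gain ✓; to r=15.2 gives 72.6 − 9.1×15.2 = -65.72 → no gain ✓.
Excellent (own payoff 72.6 − 4.7×15.2 = 1.16): to r=0 gives 23.3 → profitable ✗; to r=3.3 gives 48.5 − 4.7×3.3 = 32.99 → profitable ✗.
4 of the 6 constraints hold; not an equilibrium.

4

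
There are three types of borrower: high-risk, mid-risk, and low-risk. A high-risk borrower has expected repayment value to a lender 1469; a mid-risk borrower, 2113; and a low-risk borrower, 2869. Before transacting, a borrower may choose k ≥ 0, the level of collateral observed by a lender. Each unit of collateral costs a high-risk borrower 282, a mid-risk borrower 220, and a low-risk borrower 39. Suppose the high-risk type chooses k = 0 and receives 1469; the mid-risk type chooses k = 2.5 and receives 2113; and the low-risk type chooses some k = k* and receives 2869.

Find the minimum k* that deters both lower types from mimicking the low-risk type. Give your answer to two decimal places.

Mid-risk type (on-path payoff 2113 − 220×2.5 = 1563) won't mimic when 1563 ≥ 2869 − 220·k*, i.e. k* ≥ 5.94.
High-risk type (on-path payoff 1469) won't mimic when 1469 ≥ 2869 − 282·k*, i.e. k* ≥ 4.96.
Both must hold, so k* = max(4.96, 5.94) = 5.94. The mid-risk type's constraint binds.

5.94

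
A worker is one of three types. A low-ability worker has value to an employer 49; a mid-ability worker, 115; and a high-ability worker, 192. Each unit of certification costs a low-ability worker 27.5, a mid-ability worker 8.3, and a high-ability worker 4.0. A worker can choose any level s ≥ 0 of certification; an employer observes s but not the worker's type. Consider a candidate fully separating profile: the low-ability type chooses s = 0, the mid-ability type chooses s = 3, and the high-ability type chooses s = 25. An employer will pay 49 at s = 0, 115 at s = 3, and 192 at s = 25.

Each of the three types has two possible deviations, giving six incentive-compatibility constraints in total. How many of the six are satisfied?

5

High-ability (own payoff 192 − 4.0×25 = 92): to s=0 gives 49 → no gain ✓; to s=3 gives 115 − 4.0×3 = 103 → profitable ✗.
Low-ability (own payoff 49): to s=3 gives 115 − 27.5×3 = 32.5 → no gain ✓; to s=25 gives 192 − 27.5×25 = -495.5 → no gain ✓.
Mid-ability (own payoff 115 − 8.3×3 = 90.1): to s=0 gives 49 → no gain ✓; to s=25 gives 192 − 8.3×25 = -15.5 → no gain ✓.
5 of the 6 constraints hold; not an equilibrium.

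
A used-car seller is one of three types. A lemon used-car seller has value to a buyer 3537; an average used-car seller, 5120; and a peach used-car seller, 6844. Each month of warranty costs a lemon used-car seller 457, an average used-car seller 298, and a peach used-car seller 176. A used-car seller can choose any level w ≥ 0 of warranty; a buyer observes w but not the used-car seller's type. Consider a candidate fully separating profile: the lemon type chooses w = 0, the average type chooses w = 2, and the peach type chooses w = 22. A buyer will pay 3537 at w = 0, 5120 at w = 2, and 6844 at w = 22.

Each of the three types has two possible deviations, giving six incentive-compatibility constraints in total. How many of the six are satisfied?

Peach (own payoff 6844 − 176×22 = 2972): to w=0 gives 3537 → profitable ✗; to w=2 gives 5120 − 176×2 = 4768 → profitable ✗.
Average (own payoff 5120 − 298×2 = 4524): to w=0 gives 3537 → no gain ✓; to w=22 gives 6844 − 298×22 = 288 → no gain ✓.
Lemon (own payoff 3537): to w=2 gives 5120 − 457×2 = 4206 → profitable ✗; to w=22 gives 6844 − 457×22 = -3210 → no gain ✓.
3 of the 6 constraints hold; not an equilibrium.

3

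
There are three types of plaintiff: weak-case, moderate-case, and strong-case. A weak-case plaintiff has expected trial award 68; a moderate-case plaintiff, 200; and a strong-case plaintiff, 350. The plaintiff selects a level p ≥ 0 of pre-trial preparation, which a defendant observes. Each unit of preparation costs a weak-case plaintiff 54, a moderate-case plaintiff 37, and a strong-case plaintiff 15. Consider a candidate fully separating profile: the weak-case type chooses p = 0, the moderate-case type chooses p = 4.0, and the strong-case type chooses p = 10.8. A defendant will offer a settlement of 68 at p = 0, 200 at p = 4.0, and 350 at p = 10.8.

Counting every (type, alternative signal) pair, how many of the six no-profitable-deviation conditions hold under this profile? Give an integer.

Weak-case (own payoff 68): to p=4.0 gives 200 − 54×4.0 = -16 → no gain ✓; to p=10.8 gives 350 − 54×10.8 = -233.2 → no gain ✓.
Strong-case (own payoff 350 − 15×10.8 = 188): to p=0 gives 68 → no gain ✓; to p=4.0 gives 200 − 15×4.0 = 140 → no gain ✓.
Moderate-case (own payoff 200 − 37×4.0 = 52): to p=0 gives 68 → profitable ✗; to p=10.8 gives 350 − 37×10.8 = -49.6 → no gain ✓.
5 of the 6 constraints hold; not an equilibrium.

5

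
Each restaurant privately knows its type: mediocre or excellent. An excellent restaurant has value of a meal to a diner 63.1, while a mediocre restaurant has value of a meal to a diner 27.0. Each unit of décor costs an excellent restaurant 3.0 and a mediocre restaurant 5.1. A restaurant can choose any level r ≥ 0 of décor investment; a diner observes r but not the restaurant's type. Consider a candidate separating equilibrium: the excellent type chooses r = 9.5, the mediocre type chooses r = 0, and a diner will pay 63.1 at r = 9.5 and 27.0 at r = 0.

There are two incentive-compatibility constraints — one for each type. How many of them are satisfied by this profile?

2

Mediocre type: stay at 0 → 27.0; mimic → 63.1 − 5.1 × 9.5 = 14.65. IC holds (27.0 ≥ 14.65).
Excellent type: signal → 63.1 − 3.0 × 9.5 = 34.6; deviate to 0 → 27.0. IC holds (34.6 ≥ 27.0).
2 of 2 constraints hold, so this is a separating equilibrium.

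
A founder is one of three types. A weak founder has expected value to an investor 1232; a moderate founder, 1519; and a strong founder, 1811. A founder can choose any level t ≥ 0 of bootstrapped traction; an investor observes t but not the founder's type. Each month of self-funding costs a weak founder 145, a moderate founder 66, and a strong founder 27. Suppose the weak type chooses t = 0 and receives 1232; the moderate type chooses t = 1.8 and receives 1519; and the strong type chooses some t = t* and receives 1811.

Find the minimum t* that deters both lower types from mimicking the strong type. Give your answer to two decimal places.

Weak type (on-path payoff 1232) won't mimic when 1232 ≥ 1811 − 145·t*, i.e. t* ≥ 3.99.
Moderate type (on-path payoff 1519 − 66×1.8 = 1400.2) won't mimic when 1400.2 ≥ 1811 − 66·t*, i.e. t* ≥ 6.22.
Both must hold, so t* = max(3.99, 6.22) = 6.22. The moderate type's constraint binds.

6.22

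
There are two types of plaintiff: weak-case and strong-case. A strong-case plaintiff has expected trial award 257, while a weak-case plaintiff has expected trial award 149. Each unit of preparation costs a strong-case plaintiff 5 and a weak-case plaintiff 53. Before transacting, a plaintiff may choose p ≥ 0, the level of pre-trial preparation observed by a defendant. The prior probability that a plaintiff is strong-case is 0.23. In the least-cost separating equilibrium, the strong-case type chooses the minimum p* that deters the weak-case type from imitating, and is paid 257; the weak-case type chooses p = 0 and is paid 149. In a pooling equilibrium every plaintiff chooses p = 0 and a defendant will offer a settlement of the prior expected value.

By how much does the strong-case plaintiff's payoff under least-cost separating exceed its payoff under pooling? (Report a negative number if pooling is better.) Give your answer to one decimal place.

73.0

Least-cost separating signal: p* solves 149 = 257 − 53·p*, so p* = (257 − 149)/53 ≈ 2.0377.
Strong-case type's separating payoff: 257 − 5 × p* = 257 − 5 × (257 − 149)/53 = 257 − 540/53 ≈ 246.811.
Pooling payoff: 0.23 × 257 + 0.77 × 149 = 173.84.
Difference: 246.811 − 173.84 = 72.971, i.e. 73.0 to one decimal place.
The strong-case type prefers to separate.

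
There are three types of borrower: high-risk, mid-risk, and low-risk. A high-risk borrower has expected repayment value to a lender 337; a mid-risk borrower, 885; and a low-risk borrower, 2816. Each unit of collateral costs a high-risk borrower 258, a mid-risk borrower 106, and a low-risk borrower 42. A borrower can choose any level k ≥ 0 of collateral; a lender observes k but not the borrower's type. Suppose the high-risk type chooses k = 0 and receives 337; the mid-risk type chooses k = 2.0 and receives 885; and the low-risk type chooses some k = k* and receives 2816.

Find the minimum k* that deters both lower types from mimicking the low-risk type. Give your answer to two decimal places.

20.22

Mid-risk type (on-path payoff 885 − 106×2.0 = 673) won't mimic when 673 ≥ 2816 − 106·k*, i.e. k* ≥ 20.22.
High-risk type (on-path payoff 337) won't mimic when 337 ≥ 2816 − 258·k*, i.e. k* ≥ 9.61.
Both must hold, so k* = max(9.61, 20.22) = 20.22. The mid-risk type's constraint binds.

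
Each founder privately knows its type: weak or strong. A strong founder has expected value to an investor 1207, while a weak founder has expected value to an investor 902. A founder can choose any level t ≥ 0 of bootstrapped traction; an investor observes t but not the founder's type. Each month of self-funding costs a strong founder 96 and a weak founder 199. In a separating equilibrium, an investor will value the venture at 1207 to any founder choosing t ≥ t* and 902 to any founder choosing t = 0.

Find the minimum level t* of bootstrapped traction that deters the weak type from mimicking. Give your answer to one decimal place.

A weak founder choosing t = 0 receives 902.
Imitating at t* instead would pay 1207 at cost 199·t*, netting 1207 − 199·t*.
Indifference: 902 = 1207 − 199·t*, so t* = (1207 − 902) / 199 ≈ 1.5.
At t* the weak type's incentive constraint just binds; the strong type strictly prefers t* since its per-unit cost is lower.

1.5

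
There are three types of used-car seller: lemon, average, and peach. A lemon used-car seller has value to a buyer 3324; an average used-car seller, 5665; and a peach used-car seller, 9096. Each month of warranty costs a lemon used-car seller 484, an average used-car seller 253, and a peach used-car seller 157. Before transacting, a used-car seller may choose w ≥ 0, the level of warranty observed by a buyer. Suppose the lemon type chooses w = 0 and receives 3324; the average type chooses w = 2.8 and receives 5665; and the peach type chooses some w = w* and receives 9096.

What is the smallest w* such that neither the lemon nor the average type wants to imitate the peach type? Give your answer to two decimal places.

Average type (on-path payoff 5665 − 253×2.8 = 4956.6) won't mimic when 4956.6 ≥ 9096 − 253·w*, i.e. w* ≥ 16.36.
Lemon type (on-path payoff 3324) won't mimic when 3324 ≥ 9096 − 484·w*, i.e. w* ≥ 11.93.
Both must hold, so w* = max(11.93, 16.36) = 16.36. The average type's constraint binds.

16.36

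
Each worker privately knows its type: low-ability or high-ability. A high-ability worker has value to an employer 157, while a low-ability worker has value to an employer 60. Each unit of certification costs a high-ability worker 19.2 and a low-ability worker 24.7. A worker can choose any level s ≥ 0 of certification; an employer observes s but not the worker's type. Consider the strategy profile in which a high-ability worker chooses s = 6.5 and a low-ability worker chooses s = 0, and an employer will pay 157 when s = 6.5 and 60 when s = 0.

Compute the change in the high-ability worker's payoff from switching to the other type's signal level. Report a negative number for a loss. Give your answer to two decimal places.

27.80

Playing s = 6.5 the high-ability worker receives 157 − 19.2 × 6.5 = 32.2.
Deviating to s = 0 yields 60 instead.
Gain from deviating: 60 − 32.2 = 27.80.
The gain is positive, so the high-ability type's incentive-compatibility constraint is violated — this profile is not a separating equilibrium.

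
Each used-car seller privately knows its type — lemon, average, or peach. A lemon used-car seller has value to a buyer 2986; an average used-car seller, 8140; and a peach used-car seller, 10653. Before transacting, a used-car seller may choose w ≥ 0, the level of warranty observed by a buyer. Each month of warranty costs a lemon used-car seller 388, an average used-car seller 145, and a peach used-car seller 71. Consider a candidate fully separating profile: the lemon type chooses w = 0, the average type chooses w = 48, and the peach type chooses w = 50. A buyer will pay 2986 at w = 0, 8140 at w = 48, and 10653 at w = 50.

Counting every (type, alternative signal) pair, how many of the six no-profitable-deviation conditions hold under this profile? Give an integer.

4

Average (own payoff 8140 − 145×48 = 1180): to w=0 gives 2986 → profitable ✗; to w=50 gives 10653 − 145×50 = 3403 → profitable ✗.
Peach (own payoff 10653 − 71×50 = 7103): to w=0 gives 2986 → no gain ✓; to w=48 gives 8140 − 71×48 = 4732 → no gain ✓.
Lemon (own payoff 2986): to w=48 gives 8140 − 388×48 = -10484 → no gain ✓; to w=50 gives 10653 − 388×50 = -8747 → no gain ✓.
4 of the 6 constraints hold; not an equilibrium.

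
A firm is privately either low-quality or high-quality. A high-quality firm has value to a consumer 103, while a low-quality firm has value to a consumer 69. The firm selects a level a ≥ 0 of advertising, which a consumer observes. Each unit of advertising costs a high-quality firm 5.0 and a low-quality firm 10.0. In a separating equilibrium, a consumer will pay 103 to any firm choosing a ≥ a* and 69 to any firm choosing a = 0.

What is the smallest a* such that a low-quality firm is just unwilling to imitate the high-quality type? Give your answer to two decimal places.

A low-quality firm choosing a = 0 receives 69.
Imitating at a* instead would pay 103 at cost 10.0·a*, netting 103 − 10.0·a*.
Indifference: 69 = 103 − 10.0·a*, so a* = (103 − 69) / 10.0 = 3.40.
At a* the low-quality type's incentive constraint just binds; the high-quality type strictly prefers a* since its per-unit cost is lower.

3.40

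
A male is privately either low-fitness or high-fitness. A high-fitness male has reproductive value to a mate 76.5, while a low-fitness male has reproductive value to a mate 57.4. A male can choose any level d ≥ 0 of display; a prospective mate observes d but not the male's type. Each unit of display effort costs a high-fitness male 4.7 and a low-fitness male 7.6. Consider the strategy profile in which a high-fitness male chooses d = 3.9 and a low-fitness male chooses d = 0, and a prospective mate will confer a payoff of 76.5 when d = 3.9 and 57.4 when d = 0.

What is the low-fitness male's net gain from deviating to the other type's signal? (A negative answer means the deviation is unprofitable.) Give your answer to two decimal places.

-10.54

Playing d = 0 the low-fitness male receives 57.4.
Deviating to d = 3.9 brings payment 76.5 at cost 7.6 × 3.9 = 29.64, netting 46.86.
Gain from deviating: 46.86 − 57.4 = -10.54.
The gain is negative, so the low-fitness type's incentive-compatibility constraint is satisfied.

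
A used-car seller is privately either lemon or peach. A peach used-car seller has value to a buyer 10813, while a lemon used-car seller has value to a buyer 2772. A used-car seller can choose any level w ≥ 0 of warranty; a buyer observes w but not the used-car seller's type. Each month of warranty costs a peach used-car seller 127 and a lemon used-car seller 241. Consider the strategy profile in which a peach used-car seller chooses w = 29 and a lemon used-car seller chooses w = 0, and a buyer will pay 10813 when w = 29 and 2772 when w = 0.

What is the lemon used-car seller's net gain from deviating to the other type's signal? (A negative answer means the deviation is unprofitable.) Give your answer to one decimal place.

1052.0

Playing w = 0 the lemon used-car seller receives 2772.
Deviating to w = 29 brings payment 10813 at cost 241 × 29 = 6989, netting 3824.
Gain from deviating: 3824 − 2772 = 1052.0.
The gain is positive, so the lemon type's incentive-compatibility constraint is violated — this profile is not a separating equilibrium.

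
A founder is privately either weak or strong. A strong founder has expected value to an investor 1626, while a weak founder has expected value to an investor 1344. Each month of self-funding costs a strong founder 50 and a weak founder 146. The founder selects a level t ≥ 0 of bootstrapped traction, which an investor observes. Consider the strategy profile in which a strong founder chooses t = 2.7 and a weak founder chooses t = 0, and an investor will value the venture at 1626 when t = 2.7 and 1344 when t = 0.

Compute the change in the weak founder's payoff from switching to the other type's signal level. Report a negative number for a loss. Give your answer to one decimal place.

-112.2

Playing t = 0 the weak founder receives 1344.
Deviating to t = 2.7 brings payment 1626 at cost 146 × 2.7 = 394.2, netting 1231.8.
Gain from deviating: 1231.8 − 1344 = -112.2.
The gain is negative, so the weak type's incentive-compatibility constraint is satisfied.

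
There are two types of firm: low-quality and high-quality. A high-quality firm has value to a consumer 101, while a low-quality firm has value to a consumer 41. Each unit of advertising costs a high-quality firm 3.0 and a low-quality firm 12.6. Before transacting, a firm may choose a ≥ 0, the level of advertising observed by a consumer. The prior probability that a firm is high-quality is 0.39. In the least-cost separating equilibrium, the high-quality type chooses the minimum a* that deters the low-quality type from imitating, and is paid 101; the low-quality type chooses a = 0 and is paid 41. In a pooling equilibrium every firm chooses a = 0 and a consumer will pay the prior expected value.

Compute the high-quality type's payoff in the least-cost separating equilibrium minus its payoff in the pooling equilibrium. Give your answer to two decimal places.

22.31

Least-cost separating signal: a* solves 41 = 101 − 12.6·a*, so a* = (101 − 41)/12.6 ≈ 4.7619.
High-quality type's separating payoff: 101 − 3.0 × a* = 101 − 3.0 × (101 − 41)/12.6 = 101 − 180/12.6 ≈ 86.7143.
Pooling payoff: 0.39 × 101 + 0.61 × 41 = 64.4.
Difference: 86.7143 − 64.4 = 22.3143, i.e. 22.31 to two decimal places.
The high-quality type prefers to separate.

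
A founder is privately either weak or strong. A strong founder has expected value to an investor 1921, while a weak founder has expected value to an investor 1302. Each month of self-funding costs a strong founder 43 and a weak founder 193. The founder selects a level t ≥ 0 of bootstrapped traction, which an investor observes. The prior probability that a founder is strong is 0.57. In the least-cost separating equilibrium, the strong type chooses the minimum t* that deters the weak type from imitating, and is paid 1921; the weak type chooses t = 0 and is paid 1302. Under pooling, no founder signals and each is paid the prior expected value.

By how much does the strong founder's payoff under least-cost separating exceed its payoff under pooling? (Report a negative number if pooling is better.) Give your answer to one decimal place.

128.3

Least-cost separating signal: t* solves 1302 = 1921 − 193·t*, so t* = (1921 − 1302)/193 ≈ 3.2073.
Strong type's separating payoff: 1921 − 43 × t* = 1921 − 43 × (1921 − 1302)/193 = 1921 − 26617/193 ≈ 1783.088.
Pooling payoff: 0.57 × 1921 + 0.43 × 1302 = 1654.83.
Difference: 1783.088 − 1654.83 = 128.258, i.e. 128.3 to one decimal place.
The strong type prefers to separate.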